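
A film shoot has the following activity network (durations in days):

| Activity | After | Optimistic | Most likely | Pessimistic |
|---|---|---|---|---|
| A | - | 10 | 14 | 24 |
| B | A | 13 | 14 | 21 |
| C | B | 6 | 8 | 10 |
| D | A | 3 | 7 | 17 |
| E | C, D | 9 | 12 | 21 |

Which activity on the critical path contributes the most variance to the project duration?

A

te_A = (10 + 4·14 + 24)/6 = 90/6 = 15; σ²_A = ((24−10)/6)² = 5.444
te_B = (13 + 4·14 + 21)/6 = 90/6 = 15; σ²_B = ((21−13)/6)² = 1.778
te_C = (6 + 4·8 + 10)/6 = 48/6 = 8; σ²_C = ((10−6)/6)² = 0.444
te_D = (3 + 4·7 + 17)/6 = 48/6 = 8; σ²_D = ((17−3)/6)² = 5.444
te_E = (9 + 4·12 + 21)/6 = 78/6 = 13; σ²_E = ((21−9)/6)² = 4.000

Forward pass:
ES_A = 0; EF_A = 15
ES_B = 15; EF_B = 15+15 = 30
ES_C = 30; EF_C = 30+8 = 38
ES_D = 15; EF_D = 15+8 = 23
ES_E = max(EF_C=38, EF_D=23) = 38; EF_E = 38+13 = 51
Expected project duration μ = 51 days. Critical path: A → B → C → E.

Variances on critical path: σ²_A=5.444, σ²_B=1.778, σ²_C=0.444, σ²_E=4.000.
Largest is σ²_A = 5.444.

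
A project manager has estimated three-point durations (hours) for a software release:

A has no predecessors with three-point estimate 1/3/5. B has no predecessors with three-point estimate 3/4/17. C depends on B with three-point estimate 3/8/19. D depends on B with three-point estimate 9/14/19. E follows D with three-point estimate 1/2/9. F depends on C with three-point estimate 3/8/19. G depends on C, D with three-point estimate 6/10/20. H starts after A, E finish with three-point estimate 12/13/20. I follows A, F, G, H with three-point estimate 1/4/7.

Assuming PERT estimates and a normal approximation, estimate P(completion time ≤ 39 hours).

te_A = (1 + 4·3 + 5)/6 = 18/6 = 3; σ²_A = ((5−1)/6)² = 0.444
te_B = (3 + 4·4 + 17)/6 = 36/6 = 6; σ²_B = ((17−3)/6)² = 5.444
te_C = (3 + 4·8 + 19)/6 = 54/6 = 9; σ²_C = ((19−3)/6)² = 7.111
te_D = (9 + 4·14 + 19)/6 = 84/6 = 14; σ²_D = ((19−9)/6)² = 2.778
te_E = (1 + 4·2 + 9)/6 = 18/6 = 3; σ²_E = ((9−1)/6)² = 1.778
te_F = (3 + 4·8 + 19)/6 = 54/6 = 9; σ²_F = ((19−3)/6)² = 7.111
te_G = (6 + 4·10 + 20)/6 = 66/6 = 11; σ²_G = ((20−6)/6)² = 5.444
te_H = (12 + 4·13 + 20)/6 = 84/6 = 14; σ²_H = ((20−12)/6)² = 1.778
te_I = (1 + 4·4 + 7)/6 = 24/6 = 4; σ²_I = ((7−1)/6)² = 1.000

Forward pass:
ES_A = 0; EF_A = 3
ES_B = 0; EF_B = 6
ES_C = 6; EF_C = 6+9 = 15
ES_D = 6; EF_D = 6+14 = 20
ES_E = 20; EF_E = 20+3 = 23
ES_F = 15; EF_F = 15+9 = 24
ES_G = max(EF_C=15, EF_D=20) = 20; EF_G = 20+11 = 31
ES_H = max(EF_A=3, EF_E=23) = 23; EF_H = 23+14 = 37
ES_I = max(EF_A=3, EF_F=24, EF_G=31, EF_H=37) = 37; EF_I = 37+4 = 41
Expected project duration μ = 41 hours. Critical path: B → D → E → H → I.

Variance along critical path = 5.444 + 2.778 + 1.778 + 1.778 + 1.000 = 12.778; σ = √12.778 = 3.575 hours.
Z = (39 − 41) / 3.575 = -0.560
P(T ≤ 39) = Φ(-0.560) ≈ 0.288

0.288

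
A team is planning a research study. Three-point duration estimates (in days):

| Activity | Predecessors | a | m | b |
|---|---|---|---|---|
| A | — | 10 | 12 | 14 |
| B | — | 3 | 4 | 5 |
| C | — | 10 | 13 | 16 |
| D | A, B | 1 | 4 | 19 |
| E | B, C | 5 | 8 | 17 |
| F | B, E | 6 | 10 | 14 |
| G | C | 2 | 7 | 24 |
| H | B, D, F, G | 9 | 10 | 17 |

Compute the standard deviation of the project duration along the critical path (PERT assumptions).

te_A = (10 + 4·12 + 14)/6 = 72/6 = 12; σ²_A = ((14−10)/6)² = 0.444
te_B = (3 + 4·4 + 5)/6 = 24/6 = 4; σ²_B = ((5−3)/6)² = 0.111
te_C = (10 + 4·13 + 16)/6 = 78/6 = 13; σ²_C = ((16−10)/6)² = 1.000
te_D = (1 + 4·4 + 19)/6 = 36/6 = 6; σ²_D = ((19−1)/6)² = 9.000
te_E = (5 + 4·8 + 17)/6 = 54/6 = 9; σ²_E = ((17−5)/6)² = 4.000
te_F = (6 + 4·10 + 14)/6 = 60/6 = 10; σ²_F = ((14−6)/6)² = 1.778
te_G = (2 + 4·7 + 24)/6 = 54/6 = 9; σ²_G = ((24−2)/6)² = 13.444
te_H = (9 + 4·10 + 17)/6 = 66/6 = 11; σ²_H = ((17−9)/6)² = 1.778

Forward pass:
ES_A = 0; EF_A = 12
ES_B = 0; EF_B = 4
ES_C = 0; EF_C = 13
ES_D = max(EF_A=12, EF_B=4) = 12; EF_D = 12+6 = 18
ES_E = max(EF_B=4, EF_C=13) = 13; EF_E = 13+9 = 22
ES_F = max(EF_B=4, EF_E=22) = 22; EF_F = 22+10 = 32
ES_G = 13; EF_G = 13+9 = 22
ES_H = max(EF_B=4, EF_D=18, EF_F=32, EF_G=22) = 32; EF_H = 32+11 = 43
Expected project duration μ = 43 days. Critical path: C → E → F → H.

Variance along critical path = 1.000 + 4.000 + 1.778 + 1.778 = 8.556
σ = √8.556 = 2.925 days

2.92 days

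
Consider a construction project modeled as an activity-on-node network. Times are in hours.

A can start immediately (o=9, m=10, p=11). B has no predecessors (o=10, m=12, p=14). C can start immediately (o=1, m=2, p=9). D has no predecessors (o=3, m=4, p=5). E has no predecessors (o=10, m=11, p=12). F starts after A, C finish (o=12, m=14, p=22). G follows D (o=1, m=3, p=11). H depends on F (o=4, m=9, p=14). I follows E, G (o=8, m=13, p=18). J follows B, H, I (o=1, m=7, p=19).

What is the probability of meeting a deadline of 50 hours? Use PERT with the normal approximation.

te_A = (9 + 4·10 + 11)/6 = 60/6 = 10; σ²_A = ((11−9)/6)² = 0.111
te_B = (10 + 4·12 + 14)/6 = 72/6 = 12; σ²_B = ((14−10)/6)² = 0.444
te_C = (1 + 4·2 + 9)/6 = 18/6 = 3; σ²_C = ((9−1)/6)² = 1.778
te_D = (3 + 4·4 + 5)/6 = 24/6 = 4; σ²_D = ((5−3)/6)² = 0.111
te_E = (10 + 4·11 + 12)/6 = 66/6 = 11; σ²_E = ((12−10)/6)² = 0.111
te_F = (12 + 4·14 + 22)/6 = 90/6 = 15; σ²_F = ((22−12)/6)² = 2.778
te_G = (1 + 4·3 + 11)/6 = 24/6 = 4; σ²_G = ((11−1)/6)² = 2.778
te_H = (4 + 4·9 + 14)/6 = 54/6 = 9; σ²_H = ((14−4)/6)² = 2.778
te_I = (8 + 4·13 + 18)/6 = 78/6 = 13; σ²_I = ((18−8)/6)² = 2.778
te_J = (1 + 4·7 + 19)/6 = 48/6 = 8; σ²_J = ((19−1)/6)² = 9.000

Forward pass:
ES_A = 0; EF_A = 10
ES_B = 0; EF_B = 12
ES_C = 0; EF_C = 3
ES_D = 0; EF_D = 4
ES_E = 0; EF_E = 11
ES_F = max(EF_A=10, EF_C=3) = 10; EF_F = 10+15 = 25
ES_G = 4; EF_G = 4+4 = 8
ES_H = 25; EF_H = 25+9 = 34
ES_I = max(EF_E=11, EF_G=8) = 11; EF_I = 11+13 = 24
ES_J = max(EF_B=12, EF_H=34, EF_I=24) = 34; EF_J = 34+8 = 42
Expected project duration μ = 42 hours. Critical path: A → F → H → J.

Variance along critical path = 0.111 + 2.778 + 2.778 + 9.000 = 14.667; σ = √14.667 = 3.830 hours.
Z = (50 − 42) / 3.830 = 2.089
P(T ≤ 50) = Φ(2.089) ≈ 0.982

0.982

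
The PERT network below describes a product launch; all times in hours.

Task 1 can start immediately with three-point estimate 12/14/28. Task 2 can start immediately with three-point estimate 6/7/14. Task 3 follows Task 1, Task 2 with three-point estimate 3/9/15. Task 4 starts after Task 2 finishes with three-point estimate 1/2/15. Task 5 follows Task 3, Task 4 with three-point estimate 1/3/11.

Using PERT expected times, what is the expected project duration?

29 hours

te_Task 1 = (12 + 4·14 + 28)/6 = 96/6 = 16
te_Task 2 = (6 + 4·7 + 14)/6 = 48/6 = 8
te_Task 3 = (3 + 4·9 + 15)/6 = 54/6 = 9
te_Task 4 = (1 + 4·2 + 15)/6 = 24/6 = 4
te_Task 5 = (1 + 4·3 + 11)/6 = 24/6 = 4

Forward pass:
ES_Task 1 = 0; EF_Task 1 = 16
ES_Task 2 = 0; EF_Task 2 = 8
ES_Task 3 = max(EF_Task 1=16, EF_Task 2=8) = 16; EF_Task 3 = 16+9 = 25
ES_Task 4 = 8; EF_Task 4 = 8+4 = 12
ES_Task 5 = max(EF_Task 3=25, EF_Task 4=12) = 25; EF_Task 5 = 25+4 = 29
Expected project duration μ = 29 hours. Critical path: Task 1 → Task 3 → Task 5.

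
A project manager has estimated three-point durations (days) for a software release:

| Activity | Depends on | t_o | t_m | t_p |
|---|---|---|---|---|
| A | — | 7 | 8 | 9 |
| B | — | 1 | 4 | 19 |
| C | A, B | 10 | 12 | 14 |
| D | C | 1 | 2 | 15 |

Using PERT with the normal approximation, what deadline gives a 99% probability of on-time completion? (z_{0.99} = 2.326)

29.7 days

te_A = (7 + 4·8 + 9)/6 = 48/6 = 8; σ²_A = ((9−7)/6)² = 0.111
te_B = (1 + 4·4 + 19)/6 = 36/6 = 6; σ²_B = ((19−1)/6)² = 9.000
te_C = (10 + 4·12 + 14)/6 = 72/6 = 12; σ²_C = ((14−10)/6)² = 0.444
te_D = (1 + 4·2 + 15)/6 = 24/6 = 4; σ²_D = ((15−1)/6)² = 5.444

Forward pass:
ES_A = 0; EF_A = 8
ES_B = 0; EF_B = 6
ES_C = max(EF_A=8, EF_B=6) = 8; EF_C = 8+12 = 20
ES_D = 20; EF_D = 20+4 = 24
Expected project duration μ = 24 days. Critical path: A → C → D.

Variance along critical path = 0.111 + 0.444 + 5.444 = 6.000; σ = 2.449 days.
D = μ + z·σ = 24 + 2.326·2.449 = 29.7 days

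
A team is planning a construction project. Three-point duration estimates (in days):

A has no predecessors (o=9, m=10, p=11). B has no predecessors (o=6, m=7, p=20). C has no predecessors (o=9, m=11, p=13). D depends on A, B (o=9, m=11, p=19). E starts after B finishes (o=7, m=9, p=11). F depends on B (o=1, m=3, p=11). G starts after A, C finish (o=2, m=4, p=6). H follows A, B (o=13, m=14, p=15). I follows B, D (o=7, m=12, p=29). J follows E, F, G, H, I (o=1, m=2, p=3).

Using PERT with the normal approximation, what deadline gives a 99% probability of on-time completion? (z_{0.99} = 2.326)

47.4 days

te_A = (9 + 4·10 + 11)/6 = 60/6 = 10; σ²_A = ((11−9)/6)² = 0.111
te_B = (6 + 4·7 + 20)/6 = 54/6 = 9; σ²_B = ((20−6)/6)² = 5.444
te_C = (9 + 4·11 + 13)/6 = 66/6 = 11; σ²_C = ((13−9)/6)² = 0.444
te_D = (9 + 4·11 + 19)/6 = 72/6 = 12; σ²_D = ((19−9)/6)² = 2.778
te_E = (7 + 4·9 + 11)/6 = 54/6 = 9; σ²_E = ((11−7)/6)² = 0.444
te_F = (1 + 4·3 + 11)/6 = 24/6 = 4; σ²_F = ((11−1)/6)² = 2.778
te_G = (2 + 4·4 + 6)/6 = 24/6 = 4; σ²_G = ((6−2)/6)² = 0.444
te_H = (13 + 4·14 + 15)/6 = 84/6 = 14; σ²_H = ((15−13)/6)² = 0.111
te_I = (7 + 4·12 + 29)/6 = 84/6 = 14; σ²_I = ((29−7)/6)² = 13.444
te_J = (1 + 4·2 + 3)/6 = 12/6 = 2; σ²_J = ((3−1)/6)² = 0.111

Forward pass:
ES_A = 0; EF_A = 10
ES_B = 0; EF_B = 9
ES_C = 0; EF_C = 11
ES_D = max(EF_A=10, EF_B=9) = 10; EF_D = 10+12 = 22
ES_E = 9; EF_E = 9+9 = 18
ES_F = 9; EF_F = 9+4 = 13
ES_G = max(EF_A=10, EF_C=11) = 11; EF_G = 11+4 = 15
ES_H = max(EF_A=10, EF_B=9) = 10; EF_H = 10+14 = 24
ES_I = max(EF_B=9, EF_D=22) = 22; EF_I = 22+14 = 36
ES_J = max(EF_E=18, EF_F=13, EF_G=15, EF_H=24, EF_I=36) = 36; EF_J = 36+2 = 38
Expected project duration μ = 38 days. Critical path: A → D → I → J.

Variance along critical path = 0.111 + 2.778 + 13.444 + 0.111 = 16.444; σ = 4.055 days.
D = μ + z·σ = 38 + 2.326·4.055 = 47.4 days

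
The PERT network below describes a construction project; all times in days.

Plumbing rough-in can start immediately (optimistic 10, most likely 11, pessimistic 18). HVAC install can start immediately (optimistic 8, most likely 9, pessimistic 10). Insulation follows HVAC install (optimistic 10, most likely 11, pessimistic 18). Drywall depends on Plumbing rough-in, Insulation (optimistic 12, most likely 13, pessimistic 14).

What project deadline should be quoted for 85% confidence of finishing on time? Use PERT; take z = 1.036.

te_Plumbing rough-in = (10 + 4·11 + 18)/6 = 72/6 = 12; σ²_Plumbing rough-in = ((18−10)/6)² = 1.778
te_HVAC install = (8 + 4·9 + 10)/6 = 54/6 = 9; σ²_HVAC install = ((10−8)/6)² = 0.111
te_Insulation = (10 + 4·11 + 18)/6 = 72/6 = 12; σ²_Insulation = ((18−10)/6)² = 1.778
te_Drywall = (12 + 4·13 + 14)/6 = 78/6 = 13; σ²_Drywall = ((14−12)/6)² = 0.111

Forward pass:
ES_Plumbing rough-in = 0; EF_Plumbing rough-in = 12
ES_HVAC install = 0; EF_HVAC install = 9
ES_Insulation = 9; EF_Insulation = 9+12 = 21
ES_Drywall = max(EF_Plumbing rough-in=12, EF_Insulation=21) = 21; EF_Drywall = 21+13 = 34
Expected project duration μ = 34 days. Critical path: HVAC install → Insulation → Drywall.

Variance along critical path = 0.111 + 1.778 + 0.111 = 2.000; σ = 1.414 days.
D = μ + z·σ = 34 + 1.036·1.414 = 35.5 days

35.5 days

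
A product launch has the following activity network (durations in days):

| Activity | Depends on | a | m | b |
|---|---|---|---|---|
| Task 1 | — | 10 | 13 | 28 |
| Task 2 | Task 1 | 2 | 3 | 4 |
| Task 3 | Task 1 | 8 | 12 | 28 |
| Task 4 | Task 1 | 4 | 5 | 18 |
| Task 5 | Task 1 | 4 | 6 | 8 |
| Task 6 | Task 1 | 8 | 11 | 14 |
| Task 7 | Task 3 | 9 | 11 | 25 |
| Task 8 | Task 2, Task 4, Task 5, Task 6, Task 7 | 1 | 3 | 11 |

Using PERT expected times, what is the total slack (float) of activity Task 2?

24 days

te_Task 1 = (10 + 4·13 + 28)/6 = 90/6 = 15
te_Task 2 = (2 + 4·3 + 4)/6 = 18/6 = 3
te_Task 3 = (8 + 4·12 + 28)/6 = 84/6 = 14
te_Task 4 = (4 + 4·5 + 18)/6 = 42/6 = 7
te_Task 5 = (4 + 4·6 + 8)/6 = 36/6 = 6
te_Task 6 = (8 + 4·11 + 14)/6 = 66/6 = 11
te_Task 7 = (9 + 4·11 + 25)/6 = 78/6 = 13
te_Task 8 = (1 + 4·3 + 11)/6 = 24/6 = 4

Forward pass:
ES_Task 1 = 0; EF_Task 1 = 15
ES_Task 2 = 15; EF_Task 2 = 15+3 = 18
ES_Task 3 = 15; EF_Task 3 = 15+14 = 29
ES_Task 4 = 15; EF_Task 4 = 15+7 = 22
ES_Task 5 = 15; EF_Task 5 = 15+6 = 21
ES_Task 6 = 15; EF_Task 6 = 15+11 = 26
ES_Task 7 = 29; EF_Task 7 = 29+13 = 42
ES_Task 8 = max(EF_Task 2=18, EF_Task 4=22, EF_Task 5=21, EF_Task 6=26, EF_Task 7=42) = 42; EF_Task 8 = 42+4 = 46
Expected project duration μ = 46 days. Critical path: Task 1 → Task 3 → Task 7 → Task 8.

Backward pass:
LF_Task 8 = 46; LS_Task 8 = 46−4 = 42
LF_Task 7 = LS_Task 8 = 42; LS_Task 7 = 42−13 = 29
LF_Task 6 = LS_Task 8 = 42; LS_Task 6 = 42−11 = 31
LF_Task 5 = LS_Task 8 = 42; LS_Task 5 = 42−6 = 36
LF_Task 4 = LS_Task 8 = 42; LS_Task 4 = 42−7 = 35
LF_Task 3 = LS_Task 7 = 29; LS_Task 3 = 29−14 = 15
LF_Task 2 = LS_Task 8 = 42; LS_Task 2 = 42−3 = 39
LF_Task 1 = min(LS_Task 2=39, LS_Task 3=15, LS_Task 4=35, LS_Task 5=36, LS_Task 6=31) = 15; LS_Task 1 = 15−15 = 0
Slack_Task 2 = LS_Task 2 − ES_Task 2 = 39 − 15 = 24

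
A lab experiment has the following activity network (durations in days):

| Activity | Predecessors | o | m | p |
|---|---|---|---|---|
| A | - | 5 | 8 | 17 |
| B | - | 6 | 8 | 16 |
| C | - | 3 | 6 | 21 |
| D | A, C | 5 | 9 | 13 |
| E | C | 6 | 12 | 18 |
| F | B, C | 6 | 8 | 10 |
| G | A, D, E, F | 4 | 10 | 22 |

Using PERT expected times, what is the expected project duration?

31 days

te_A = (5 + 4·8 + 17)/6 = 54/6 = 9
te_B = (6 + 4·8 + 16)/6 = 54/6 = 9
te_C = (3 + 4·6 + 21)/6 = 48/6 = 8
te_D = (5 + 4·9 + 13)/6 = 54/6 = 9
te_E = (6 + 4·12 + 18)/6 = 72/6 = 12
te_F = (6 + 4·8 + 10)/6 = 48/6 = 8
te_G = (4 + 4·10 + 22)/6 = 66/6 = 11

Forward pass:
ES_A = 0; EF_A = 9
ES_B = 0; EF_B = 9
ES_C = 0; EF_C = 8
ES_D = max(EF_A=9, EF_C=8) = 9; EF_D = 9+9 = 18
ES_E = 8; EF_E = 8+12 = 20
ES_F = max(EF_B=9, EF_C=8) = 9; EF_F = 9+8 = 17
ES_G = max(EF_A=9, EF_D=18, EF_E=20, EF_F=17) = 20; EF_G = 20+11 = 31
Expected project duration μ = 31 days. Critical path: C → E → G.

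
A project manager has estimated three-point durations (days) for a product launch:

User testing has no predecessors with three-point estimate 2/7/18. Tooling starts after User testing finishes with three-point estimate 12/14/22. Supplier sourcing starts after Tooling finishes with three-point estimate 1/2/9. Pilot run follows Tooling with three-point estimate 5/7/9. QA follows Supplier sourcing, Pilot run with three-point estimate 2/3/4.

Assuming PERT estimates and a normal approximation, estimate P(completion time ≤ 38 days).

te_User testing = (2 + 4·7 + 18)/6 = 48/6 = 8; σ²_User testing = ((18−2)/6)² = 7.111
te_Tooling = (12 + 4·14 + 22)/6 = 90/6 = 15; σ²_Tooling = ((22−12)/6)² = 2.778
te_Supplier sourcing = (1 + 4·2 + 9)/6 = 18/6 = 3; σ²_Supplier sourcing = ((9−1)/6)² = 1.778
te_Pilot run = (5 + 4·7 + 9)/6 = 42/6 = 7; σ²_Pilot run = ((9−5)/6)² = 0.444
te_QA = (2 + 4·3 + 4)/6 = 18/6 = 3; σ²_QA = ((4−2)/6)² = 0.111

Forward pass:
ES_User testing = 0; EF_User testing = 8
ES_Tooling = 8; EF_Tooling = 8+15 = 23
ES_Supplier sourcing = 23; EF_Supplier sourcing = 23+3 = 26
ES_Pilot run = 23; EF_Pilot run = 23+7 = 30
ES_QA = max(EF_Supplier sourcing=26, EF_Pilot run=30) = 30; EF_QA = 30+3 = 33
Expected project duration μ = 33 days. Critical path: User testing → Tooling → Pilot run → QA.

Variance along critical path = 7.111 + 2.778 + 0.444 + 0.111 = 10.444; σ = √10.444 = 3.232 days.
Z = (38 − 33) / 3.232 = 1.547
P(T ≤ 38) = Φ(1.547) ≈ 0.939

0.939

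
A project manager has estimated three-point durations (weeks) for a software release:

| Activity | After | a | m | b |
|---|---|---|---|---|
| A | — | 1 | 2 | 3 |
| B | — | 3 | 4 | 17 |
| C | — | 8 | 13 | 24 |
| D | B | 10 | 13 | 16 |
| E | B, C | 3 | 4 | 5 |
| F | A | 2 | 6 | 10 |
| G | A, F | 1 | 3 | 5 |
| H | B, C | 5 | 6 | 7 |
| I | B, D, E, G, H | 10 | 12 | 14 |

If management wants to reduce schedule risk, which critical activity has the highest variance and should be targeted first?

C

te_A = (1 + 4·2 + 3)/6 = 12/6 = 2; σ²_A = ((3−1)/6)² = 0.111
te_B = (3 + 4·4 + 17)/6 = 36/6 = 6; σ²_B = ((17−3)/6)² = 5.444
te_C = (8 + 4·13 + 24)/6 = 84/6 = 14; σ²_C = ((24−8)/6)² = 7.111
te_D = (10 + 4·13 + 16)/6 = 78/6 = 13; σ²_D = ((16−10)/6)² = 1.000
te_E = (3 + 4·4 + 5)/6 = 24/6 = 4; σ²_E = ((5−3)/6)² = 0.111
te_F = (2 + 4·6 + 10)/6 = 36/6 = 6; σ²_F = ((10−2)/6)² = 1.778
te_G = (1 + 4·3 + 5)/6 = 18/6 = 3; σ²_G = ((5−1)/6)² = 0.444
te_H = (5 + 4·6 + 7)/6 = 36/6 = 6; σ²_H = ((7−5)/6)² = 0.111
te_I = (10 + 4·12 + 14)/6 = 72/6 = 12; σ²_I = ((14−10)/6)² = 0.444

Forward pass:
ES_A = 0; EF_A = 2
ES_B = 0; EF_B = 6
ES_C = 0; EF_C = 14
ES_D = 6; EF_D = 6+13 = 19
ES_E = max(EF_B=6, EF_C=14) = 14; EF_E = 14+4 = 18
ES_F = 2; EF_F = 2+6 = 8
ES_G = max(EF_A=2, EF_F=8) = 8; EF_G = 8+3 = 11
ES_H = max(EF_B=6, EF_C=14) = 14; EF_H = 14+6 = 20
ES_I = max(EF_B=6, EF_D=19, EF_E=18, EF_G=11, EF_H=20) = 20; EF_I = 20+12 = 32
Expected project duration μ = 32 weeks. Critical path: C → H → I.

Variances on critical path: σ²_C=7.111, σ²_H=0.111, σ²_I=0.444.
Largest is σ²_C = 7.111.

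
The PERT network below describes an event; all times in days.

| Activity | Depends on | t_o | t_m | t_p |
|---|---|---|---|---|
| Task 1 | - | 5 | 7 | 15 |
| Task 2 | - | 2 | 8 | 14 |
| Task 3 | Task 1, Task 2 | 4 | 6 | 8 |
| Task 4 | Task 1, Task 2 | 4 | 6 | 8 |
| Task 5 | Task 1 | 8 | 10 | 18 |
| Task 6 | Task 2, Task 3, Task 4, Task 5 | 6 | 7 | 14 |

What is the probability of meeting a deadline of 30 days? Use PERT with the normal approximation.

te_Task 1 = (5 + 4·7 + 15)/6 = 48/6 = 8; σ²_Task 1 = ((15−5)/6)² = 2.778
te_Task 2 = (2 + 4·8 + 14)/6 = 48/6 = 8; σ²_Task 2 = ((14−2)/6)² = 4.000
te_Task 3 = (4 + 4·6 + 8)/6 = 36/6 = 6; σ²_Task 3 = ((8−4)/6)² = 0.444
te_Task 4 = (4 + 4·6 + 8)/6 = 36/6 = 6; σ²_Task 4 = ((8−4)/6)² = 0.444
te_Task 5 = (8 + 4·10 + 18)/6 = 66/6 = 11; σ²_Task 5 = ((18−8)/6)² = 2.778
te_Task 6 = (6 + 4·7 + 14)/6 = 48/6 = 8; σ²_Task 6 = ((14−6)/6)² = 1.778

Forward pass:
ES_Task 1 = 0; EF_Task 1 = 8
ES_Task 2 = 0; EF_Task 2 = 8
ES_Task 3 = max(EF_Task 1=8, EF_Task 2=8) = 8; EF_Task 3 = 8+6 = 14
ES_Task 4 = max(EF_Task 1=8, EF_Task 2=8) = 8; EF_Task 4 = 8+6 = 14
ES_Task 5 = 8; EF_Task 5 = 8+11 = 19
ES_Task 6 = max(EF_Task 2=8, EF_Task 3=14, EF_Task 4=14, EF_Task 5=19) = 19; EF_Task 6 = 19+8 = 27
Expected project duration μ = 27 days. Critical path: Task 1 → Task 5 → Task 6.

Variance along critical path = 2.778 + 2.778 + 1.778 = 7.333; σ = √7.333 = 2.708 days.
Z = (30 − 27) / 2.708 = 1.108
P(T ≤ 30) = Φ(1.108) ≈ 0.866

0.866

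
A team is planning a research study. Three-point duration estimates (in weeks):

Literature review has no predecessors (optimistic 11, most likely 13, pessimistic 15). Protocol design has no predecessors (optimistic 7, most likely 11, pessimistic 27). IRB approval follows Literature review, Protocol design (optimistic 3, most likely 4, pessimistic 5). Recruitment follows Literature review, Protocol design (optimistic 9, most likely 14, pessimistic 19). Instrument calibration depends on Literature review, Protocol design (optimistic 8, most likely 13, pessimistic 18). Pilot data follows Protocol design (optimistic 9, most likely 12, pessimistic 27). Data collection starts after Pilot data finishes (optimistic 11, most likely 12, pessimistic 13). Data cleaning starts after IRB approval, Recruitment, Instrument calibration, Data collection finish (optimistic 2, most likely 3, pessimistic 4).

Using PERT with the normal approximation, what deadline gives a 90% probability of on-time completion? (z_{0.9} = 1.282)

47.8 weeks

te_Literature review = (11 + 4·13 + 15)/6 = 78/6 = 13; σ²_Literature review = ((15−11)/6)² = 0.444
te_Protocol design = (7 + 4·11 + 27)/6 = 78/6 = 13; σ²_Protocol design = ((27−7)/6)² = 11.111
te_IRB approval = (3 + 4·4 + 5)/6 = 24/6 = 4; σ²_IRB approval = ((5−3)/6)² = 0.111
te_Recruitment = (9 + 4·14 + 19)/6 = 84/6 = 14; σ²_Recruitment = ((19−9)/6)² = 2.778
te_Instrument calibration = (8 + 4·13 + 18)/6 = 78/6 = 13; σ²_Instrument calibration = ((18−8)/6)² = 2.778
te_Pilot data = (9 + 4·12 + 27)/6 = 84/6 = 14; σ²_Pilot data = ((27−9)/6)² = 9.000
te_Data collection = (11 + 4·12 + 13)/6 = 72/6 = 12; σ²_Data collection = ((13−11)/6)² = 0.111
te_Data cleaning = (2 + 4·3 + 4)/6 = 18/6 = 3; σ²_Data cleaning = ((4−2)/6)² = 0.111

Forward pass:
ES_Literature review = 0; EF_Literature review = 13
ES_Protocol design = 0; EF_Protocol design = 13
ES_IRB approval = max(EF_Literature review=13, EF_Protocol design=13) = 13; EF_IRB approval = 13+4 = 17
ES_Recruitment = max(EF_Literature review=13, EF_Protocol design=13) = 13; EF_Recruitment = 13+14 = 27
ES_Instrument calibration = max(EF_Literature review=13, EF_Protocol design=13) = 13; EF_Instrument calibration = 13+13 = 26
ES_Pilot data = 13; EF_Pilot data = 13+14 = 27
ES_Data collection = 27; EF_Data collection = 27+12 = 39
ES_Data cleaning = max(EF_IRB approval=17, EF_Recruitment=27, EF_Instrument calibration=26, EF_Data collection=39) = 39; EF_Data cleaning = 39+3 = 42
Expected project duration μ = 42 weeks. Critical path: Protocol design → Pilot data → Data collection → Data cleaning.

Variance along critical path = 11.111 + 9.000 + 0.111 + 0.111 = 20.333; σ = 4.509 weeks.
D = μ + z·σ = 42 + 1.282·4.509 = 47.8 weeks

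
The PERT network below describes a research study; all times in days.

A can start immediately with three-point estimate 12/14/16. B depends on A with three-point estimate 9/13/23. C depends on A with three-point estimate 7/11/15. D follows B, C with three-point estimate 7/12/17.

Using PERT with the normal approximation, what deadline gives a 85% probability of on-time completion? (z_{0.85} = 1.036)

te_A = (12 + 4·14 + 16)/6 = 84/6 = 14; σ²_A = ((16−12)/6)² = 0.444
te_B = (9 + 4·13 + 23)/6 = 84/6 = 14; σ²_B = ((23−9)/6)² = 5.444
te_C = (7 + 4·11 + 15)/6 = 66/6 = 11; σ²_C = ((15−7)/6)² = 1.778
te_D = (7 + 4·12 + 17)/6 = 72/6 = 12; σ²_D = ((17−7)/6)² = 2.778

Forward pass:
ES_A = 0; EF_A = 14
ES_B = 14; EF_B = 14+14 = 28
ES_C = 14; EF_C = 14+11 = 25
ES_D = max(EF_B=28, EF_C=25) = 28; EF_D = 28+12 = 40
Expected project duration μ = 40 days. Critical path: A → B → D.

Variance along critical path = 0.444 + 5.444 + 2.778 = 8.667; σ = 2.944 days.
D = μ + z·σ = 40 + 1.036·2.944 = 43.0 days

43.0 days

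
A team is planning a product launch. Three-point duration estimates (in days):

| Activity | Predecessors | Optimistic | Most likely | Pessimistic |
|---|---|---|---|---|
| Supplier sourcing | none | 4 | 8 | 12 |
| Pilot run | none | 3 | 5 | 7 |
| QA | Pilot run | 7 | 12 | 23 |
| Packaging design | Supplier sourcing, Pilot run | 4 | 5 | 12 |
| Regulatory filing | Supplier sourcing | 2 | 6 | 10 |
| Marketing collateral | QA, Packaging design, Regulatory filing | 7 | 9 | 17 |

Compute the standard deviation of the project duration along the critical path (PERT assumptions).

te_Supplier sourcing = (4 + 4·8 + 12)/6 = 48/6 = 8; σ²_Supplier sourcing = ((12−4)/6)² = 1.778
te_Pilot run = (3 + 4·5 + 7)/6 = 30/6 = 5; σ²_Pilot run = ((7−3)/6)² = 0.444
te_QA = (7 + 4·12 + 23)/6 = 78/6 = 13; σ²_QA = ((23−7)/6)² = 7.111
te_Packaging design = (4 + 4·5 + 12)/6 = 36/6 = 6; σ²_Packaging design = ((12−4)/6)² = 1.778
te_Regulatory filing = (2 + 4·6 + 10)/6 = 36/6 = 6; σ²_Regulatory filing = ((10−2)/6)² = 1.778
te_Marketing collateral = (7 + 4·9 + 17)/6 = 60/6 = 10; σ²_Marketing collateral = ((17−7)/6)² = 2.778

Forward pass:
ES_Supplier sourcing = 0; EF_Supplier sourcing = 8
ES_Pilot run = 0; EF_Pilot run = 5
ES_QA = 5; EF_QA = 5+13 = 18
ES_Packaging design = max(EF_Supplier sourcing=8, EF_Pilot run=5) = 8; EF_Packaging design = 8+6 = 14
ES_Regulatory filing = 8; EF_Regulatory filing = 8+6 = 14
ES_Marketing collateral = max(EF_QA=18, EF_Packaging design=14, EF_Regulatory filing=14) = 18; EF_Marketing collateral = 18+10 = 28
Expected project duration μ = 28 days. Critical path: Pilot run → QA → Marketing collateral.

Variance along critical path = 0.444 + 7.111 + 2.778 = 10.333
σ = √10.333 = 3.215 days

3.21 days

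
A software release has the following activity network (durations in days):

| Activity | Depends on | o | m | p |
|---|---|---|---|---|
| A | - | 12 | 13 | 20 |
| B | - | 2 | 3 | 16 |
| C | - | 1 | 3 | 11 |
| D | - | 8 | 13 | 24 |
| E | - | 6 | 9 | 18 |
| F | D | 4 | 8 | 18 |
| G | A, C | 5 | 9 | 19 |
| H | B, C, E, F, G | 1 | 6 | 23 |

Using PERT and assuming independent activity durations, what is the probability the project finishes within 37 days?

0.864

te_A = (12 + 4·13 + 20)/6 = 84/6 = 14; σ²_A = ((20−12)/6)² = 1.778
te_B = (2 + 4·3 + 16)/6 = 30/6 = 5; σ²_B = ((16−2)/6)² = 5.444
te_C = (1 + 4·3 + 11)/6 = 24/6 = 4; σ²_C = ((11−1)/6)² = 2.778
te_D = (8 + 4·13 + 24)/6 = 84/6 = 14; σ²_D = ((24−8)/6)² = 7.111
te_E = (6 + 4·9 + 18)/6 = 60/6 = 10; σ²_E = ((18−6)/6)² = 4.000
te_F = (4 + 4·8 + 18)/6 = 54/6 = 9; σ²_F = ((18−4)/6)² = 5.444
te_G = (5 + 4·9 + 19)/6 = 60/6 = 10; σ²_G = ((19−5)/6)² = 5.444
te_H = (1 + 4·6 + 23)/6 = 48/6 = 8; σ²_H = ((23−1)/6)² = 13.444

Forward pass:
ES_A = 0; EF_A = 14
ES_B = 0; EF_B = 5
ES_C = 0; EF_C = 4
ES_D = 0; EF_D = 14
ES_E = 0; EF_E = 10
ES_F = 14; EF_F = 14+9 = 23
ES_G = max(EF_A=14, EF_C=4) = 14; EF_G = 14+10 = 24
ES_H = max(EF_B=5, EF_C=4, EF_E=10, EF_F=23, EF_G=24) = 24; EF_H = 24+8 = 32
Expected project duration μ = 32 days. Critical path: A → G → H.

Variance along critical path = 1.778 + 5.444 + 13.444 = 20.667; σ = √20.667 = 4.546 days.
Z = (37 − 32) / 4.546 = 1.100
P(T ≤ 37) = Φ(1.100) ≈ 0.864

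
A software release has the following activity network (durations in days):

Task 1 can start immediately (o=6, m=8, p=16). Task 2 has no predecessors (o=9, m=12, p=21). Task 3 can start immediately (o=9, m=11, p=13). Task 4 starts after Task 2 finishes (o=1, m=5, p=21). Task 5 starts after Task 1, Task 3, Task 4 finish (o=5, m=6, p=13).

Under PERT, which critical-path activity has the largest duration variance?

te_Task 1 = (6 + 4·8 + 16)/6 = 54/6 = 9; σ²_Task 1 = ((16−6)/6)² = 2.778
te_Task 2 = (9 + 4·12 + 21)/6 = 78/6 = 13; σ²_Task 2 = ((21−9)/6)² = 4.000
te_Task 3 = (9 + 4·11 + 13)/6 = 66/6 = 11; σ²_Task 3 = ((13−9)/6)² = 0.444
te_Task 4 = (1 + 4·5 + 21)/6 = 42/6 = 7; σ²_Task 4 = ((21−1)/6)² = 11.111
te_Task 5 = (5 + 4·6 + 13)/6 = 42/6 = 7; σ²_Task 5 = ((13−5)/6)² = 1.778

Forward pass:
ES_Task 1 = 0; EF_Task 1 = 9
ES_Task 2 = 0; EF_Task 2 = 13
ES_Task 3 = 0; EF_Task 3 = 11
ES_Task 4 = 13; EF_Task 4 = 13+7 = 20
ES_Task 5 = max(EF_Task 1=9, EF_Task 3=11, EF_Task 4=20) = 20; EF_Task 5 = 20+7 = 27
Expected project duration μ = 27 days. Critical path: Task 2 → Task 4 → Task 5.

Variances on critical path: σ²_Task 2=4.000, σ²_Task 4=11.111, σ²_Task 5=1.778.
Largest is σ²_Task 4 = 11.111.

Task 4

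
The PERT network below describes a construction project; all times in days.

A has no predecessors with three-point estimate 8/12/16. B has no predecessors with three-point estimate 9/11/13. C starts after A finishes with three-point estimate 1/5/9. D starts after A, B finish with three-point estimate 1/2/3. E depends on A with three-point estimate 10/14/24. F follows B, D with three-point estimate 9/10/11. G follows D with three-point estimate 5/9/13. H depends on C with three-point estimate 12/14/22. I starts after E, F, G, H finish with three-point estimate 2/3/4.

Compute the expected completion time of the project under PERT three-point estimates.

te_A = (8 + 4·12 + 16)/6 = 72/6 = 12
te_B = (9 + 4·11 + 13)/6 = 66/6 = 11
te_C = (1 + 4·5 + 9)/6 = 30/6 = 5
te_D = (1 + 4·2 + 3)/6 = 12/6 = 2
te_E = (10 + 4·14 + 24)/6 = 90/6 = 15
te_F = (9 + 4·10 + 11)/6 = 60/6 = 10
te_G = (5 + 4·9 + 13)/6 = 54/6 = 9
te_H = (12 + 4·14 + 22)/6 = 90/6 = 15
te_I = (2 + 4·3 + 4)/6 = 18/6 = 3

Forward pass:
ES_A = 0; EF_A = 12
ES_B = 0; EF_B = 11
ES_C = 12; EF_C = 12+5 = 17
ES_D = max(EF_A=12, EF_B=11) = 12; EF_D = 12+2 = 14
ES_E = 12; EF_E = 12+15 = 27
ES_F = max(EF_B=11, EF_D=14) = 14; EF_F = 14+10 = 24
ES_G = 14; EF_G = 14+9 = 23
ES_H = 17; EF_H = 17+15 = 32
ES_I = max(EF_E=27, EF_F=24, EF_G=23, EF_H=32) = 32; EF_I = 32+3 = 35
Expected project duration μ = 35 days. Critical path: A → C → H → I.

35 days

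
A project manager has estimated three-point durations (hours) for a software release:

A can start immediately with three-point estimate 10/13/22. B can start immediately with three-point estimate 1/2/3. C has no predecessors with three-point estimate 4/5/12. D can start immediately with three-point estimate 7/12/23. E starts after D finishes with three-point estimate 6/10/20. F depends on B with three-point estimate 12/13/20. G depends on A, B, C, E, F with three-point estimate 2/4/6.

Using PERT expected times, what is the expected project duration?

28 hours

te_A = (10 + 4·13 + 22)/6 = 84/6 = 14
te_B = (1 + 4·2 + 3)/6 = 12/6 = 2
te_C = (4 + 4·5 + 12)/6 = 36/6 = 6
te_D = (7 + 4·12 + 23)/6 = 78/6 = 13
te_E = (6 + 4·10 + 20)/6 = 66/6 = 11
te_F = (12 + 4·13 + 20)/6 = 84/6 = 14
te_G = (2 + 4·4 + 6)/6 = 24/6 = 4

Forward pass:
ES_A = 0; EF_A = 14
ES_B = 0; EF_B = 2
ES_C = 0; EF_C = 6
ES_D = 0; EF_D = 13
ES_E = 13; EF_E = 13+11 = 24
ES_F = 2; EF_F = 2+14 = 16
ES_G = max(EF_A=14, EF_B=2, EF_C=6, EF_E=24, EF_F=16) = 24; EF_G = 24+4 = 28
Expected project duration μ = 28 hours. Critical path: D → E → G.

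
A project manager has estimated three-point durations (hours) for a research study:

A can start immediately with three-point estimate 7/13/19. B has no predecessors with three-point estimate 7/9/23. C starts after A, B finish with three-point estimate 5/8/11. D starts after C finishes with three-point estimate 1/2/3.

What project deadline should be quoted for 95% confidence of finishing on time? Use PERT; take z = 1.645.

te_A = (7 + 4·13 + 19)/6 = 78/6 = 13; σ²_A = ((19−7)/6)² = 4.000
te_B = (7 + 4·9 + 23)/6 = 66/6 = 11; σ²_B = ((23−7)/6)² = 7.111
te_C = (5 + 4·8 + 11)/6 = 48/6 = 8; σ²_C = ((11−5)/6)² = 1.000
te_D = (1 + 4·2 + 3)/6 = 12/6 = 2; σ²_D = ((3−1)/6)² = 0.111

Forward pass:
ES_A = 0; EF_A = 13
ES_B = 0; EF_B = 11
ES_C = max(EF_A=13, EF_B=11) = 13; EF_C = 13+8 = 21
ES_D = 21; EF_D = 21+2 = 23
Expected project duration μ = 23 hours. Critical path: A → C → D.

Variance along critical path = 4.000 + 1.000 + 0.111 = 5.111; σ = 2.261 hours.
D = μ + z·σ = 23 + 1.645·2.261 = 26.7 hours

26.7 hours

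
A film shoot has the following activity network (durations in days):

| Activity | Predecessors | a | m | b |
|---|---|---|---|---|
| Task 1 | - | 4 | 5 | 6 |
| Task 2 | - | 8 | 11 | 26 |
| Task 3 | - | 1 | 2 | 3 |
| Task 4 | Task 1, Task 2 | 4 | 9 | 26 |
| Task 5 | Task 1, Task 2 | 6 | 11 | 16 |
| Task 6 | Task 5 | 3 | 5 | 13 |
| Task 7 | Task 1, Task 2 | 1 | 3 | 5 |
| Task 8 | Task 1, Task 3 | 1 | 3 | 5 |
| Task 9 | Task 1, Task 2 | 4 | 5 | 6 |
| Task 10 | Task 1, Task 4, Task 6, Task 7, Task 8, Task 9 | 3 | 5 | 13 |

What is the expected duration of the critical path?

te_Task 1 = (4 + 4·5 + 6)/6 = 30/6 = 5
te_Task 2 = (8 + 4·11 + 26)/6 = 78/6 = 13
te_Task 3 = (1 + 4·2 + 3)/6 = 12/6 = 2
te_Task 4 = (4 + 4·9 + 26)/6 = 66/6 = 11
te_Task 5 = (6 + 4·11 + 16)/6 = 66/6 = 11
te_Task 6 = (3 + 4·5 + 13)/6 = 36/6 = 6
te_Task 7 = (1 + 4·3 + 5)/6 = 18/6 = 3
te_Task 8 = (1 + 4·3 + 5)/6 = 18/6 = 3
te_Task 9 = (4 + 4·5 + 6)/6 = 30/6 = 5
te_Task 10 = (3 + 4·5 + 13)/6 = 36/6 = 6

Forward pass:
ES_Task 1 = 0; EF_Task 1 = 5
ES_Task 2 = 0; EF_Task 2 = 13
ES_Task 3 = 0; EF_Task 3 = 2
ES_Task 4 = max(EF_Task 1=5, EF_Task 2=13) = 13; EF_Task 4 = 13+11 = 24
ES_Task 5 = max(EF_Task 1=5, EF_Task 2=13) = 13; EF_Task 5 = 13+11 = 24
ES_Task 6 = 24; EF_Task 6 = 24+6 = 30
ES_Task 7 = max(EF_Task 1=5, EF_Task 2=13) = 13; EF_Task 7 = 13+3 = 16
ES_Task 8 = max(EF_Task 1=5, EF_Task 3=2) = 5; EF_Task 8 = 5+3 = 8
ES_Task 9 = max(EF_Task 1=5, EF_Task 2=13) = 13; EF_Task 9 = 13+5 = 18
ES_Task 10 = max(EF_Task 1=5, EF_Task 4=24, EF_Task 6=30, EF_Task 7=16, EF_Task 8=8, EF_Task 9=18) = 30; EF_Task 10 = 30+6 = 36
Expected project duration μ = 36 days. Critical path: Task 2 → Task 5 → Task 6 → Task 10.

36 days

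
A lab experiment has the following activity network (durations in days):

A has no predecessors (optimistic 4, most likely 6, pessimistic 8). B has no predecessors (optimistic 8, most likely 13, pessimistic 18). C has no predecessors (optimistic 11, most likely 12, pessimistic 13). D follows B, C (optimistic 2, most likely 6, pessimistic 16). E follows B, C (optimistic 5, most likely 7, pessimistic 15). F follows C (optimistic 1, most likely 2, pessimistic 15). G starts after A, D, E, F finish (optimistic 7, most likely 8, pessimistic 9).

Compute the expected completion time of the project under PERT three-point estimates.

29 days

te_A = (4 + 4·6 + 8)/6 = 36/6 = 6
te_B = (8 + 4·13 + 18)/6 = 78/6 = 13
te_C = (11 + 4·12 + 13)/6 = 72/6 = 12
te_D = (2 + 4·6 + 16)/6 = 42/6 = 7
te_E = (5 + 4·7 + 15)/6 = 48/6 = 8
te_F = (1 + 4·2 + 15)/6 = 24/6 = 4
te_G = (7 + 4·8 + 9)/6 = 48/6 = 8

Forward pass:
ES_A = 0; EF_A = 6
ES_B = 0; EF_B = 13
ES_C = 0; EF_C = 12
ES_D = max(EF_B=13, EF_C=12) = 13; EF_D = 13+7 = 20
ES_E = max(EF_B=13, EF_C=12) = 13; EF_E = 13+8 = 21
ES_F = 12; EF_F = 12+4 = 16
ES_G = max(EF_A=6, EF_D=20, EF_E=21, EF_F=16) = 21; EF_G = 21+8 = 29
Expected project duration μ = 29 days. Critical path: B → E → G.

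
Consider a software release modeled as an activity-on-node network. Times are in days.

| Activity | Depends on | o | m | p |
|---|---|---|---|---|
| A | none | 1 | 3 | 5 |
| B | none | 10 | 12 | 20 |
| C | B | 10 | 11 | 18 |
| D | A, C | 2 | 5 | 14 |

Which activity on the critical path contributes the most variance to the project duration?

D

te_A = (1 + 4·3 + 5)/6 = 18/6 = 3; σ²_A = ((5−1)/6)² = 0.444
te_B = (10 + 4·12 + 20)/6 = 78/6 = 13; σ²_B = ((20−10)/6)² = 2.778
te_C = (10 + 4·11 + 18)/6 = 72/6 = 12; σ²_C = ((18−10)/6)² = 1.778
te_D = (2 + 4·5 + 14)/6 = 36/6 = 6; σ²_D = ((14−2)/6)² = 4.000

Forward pass:
ES_A = 0; EF_A = 3
ES_B = 0; EF_B = 13
ES_C = 13; EF_C = 13+12 = 25
ES_D = max(EF_A=3, EF_C=25) = 25; EF_D = 25+6 = 31
Expected project duration μ = 31 days. Critical path: B → C → D.

Variances on critical path: σ²_B=2.778, σ²_C=1.778, σ²_D=4.000.
Largest is σ²_D = 4.000.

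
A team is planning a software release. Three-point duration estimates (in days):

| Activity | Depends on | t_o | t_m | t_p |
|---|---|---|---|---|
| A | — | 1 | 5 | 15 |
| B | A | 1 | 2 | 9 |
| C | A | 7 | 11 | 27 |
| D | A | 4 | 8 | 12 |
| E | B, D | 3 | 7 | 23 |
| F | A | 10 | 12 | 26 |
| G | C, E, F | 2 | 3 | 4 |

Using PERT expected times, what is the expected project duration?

26 days

te_A = (1 + 4·5 + 15)/6 = 36/6 = 6
te_B = (1 + 4·2 + 9)/6 = 18/6 = 3
te_C = (7 + 4·11 + 27)/6 = 78/6 = 13
te_D = (4 + 4·8 + 12)/6 = 48/6 = 8
te_E = (3 + 4·7 + 23)/6 = 54/6 = 9
te_F = (10 + 4·12 + 26)/6 = 84/6 = 14
te_G = (2 + 4·3 + 4)/6 = 18/6 = 3

Forward pass:
ES_A = 0; EF_A = 6
ES_B = 6; EF_B = 6+3 = 9
ES_C = 6; EF_C = 6+13 = 19
ES_D = 6; EF_D = 6+8 = 14
ES_E = max(EF_B=9, EF_D=14) = 14; EF_E = 14+9 = 23
ES_F = 6; EF_F = 6+14 = 20
ES_G = max(EF_C=19, EF_E=23, EF_F=20) = 23; EF_G = 23+3 = 26
Expected project duration μ = 26 days. Critical path: A → D → E → G.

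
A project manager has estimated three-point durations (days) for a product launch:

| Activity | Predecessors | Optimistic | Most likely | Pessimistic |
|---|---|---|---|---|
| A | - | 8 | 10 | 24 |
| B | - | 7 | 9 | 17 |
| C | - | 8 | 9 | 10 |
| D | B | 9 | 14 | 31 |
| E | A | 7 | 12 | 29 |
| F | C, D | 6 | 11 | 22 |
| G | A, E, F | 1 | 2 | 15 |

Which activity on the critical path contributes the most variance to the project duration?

D

te_A = (8 + 4·10 + 24)/6 = 72/6 = 12; σ²_A = ((24−8)/6)² = 7.111
te_B = (7 + 4·9 + 17)/6 = 60/6 = 10; σ²_B = ((17−7)/6)² = 2.778
te_C = (8 + 4·9 + 10)/6 = 54/6 = 9; σ²_C = ((10−8)/6)² = 0.111
te_D = (9 + 4·14 + 31)/6 = 96/6 = 16; σ²_D = ((31−9)/6)² = 13.444
te_E = (7 + 4·12 + 29)/6 = 84/6 = 14; σ²_E = ((29−7)/6)² = 13.444
te_F = (6 + 4·11 + 22)/6 = 72/6 = 12; σ²_F = ((22−6)/6)² = 7.111
te_G = (1 + 4·2 + 15)/6 = 24/6 = 4; σ²_G = ((15−1)/6)² = 5.444

Forward pass:
ES_A = 0; EF_A = 12
ES_B = 0; EF_B = 10
ES_C = 0; EF_C = 9
ES_D = 10; EF_D = 10+16 = 26
ES_E = 12; EF_E = 12+14 = 26
ES_F = max(EF_C=9, EF_D=26) = 26; EF_F = 26+12 = 38
ES_G = max(EF_A=12, EF_E=26, EF_F=38) = 38; EF_G = 38+4 = 42
Expected project duration μ = 42 days. Critical path: B → D → F → G.

Variances on critical path: σ²_B=2.778, σ²_D=13.444, σ²_F=7.111, σ²_G=5.444.
Largest is σ²_D = 13.444.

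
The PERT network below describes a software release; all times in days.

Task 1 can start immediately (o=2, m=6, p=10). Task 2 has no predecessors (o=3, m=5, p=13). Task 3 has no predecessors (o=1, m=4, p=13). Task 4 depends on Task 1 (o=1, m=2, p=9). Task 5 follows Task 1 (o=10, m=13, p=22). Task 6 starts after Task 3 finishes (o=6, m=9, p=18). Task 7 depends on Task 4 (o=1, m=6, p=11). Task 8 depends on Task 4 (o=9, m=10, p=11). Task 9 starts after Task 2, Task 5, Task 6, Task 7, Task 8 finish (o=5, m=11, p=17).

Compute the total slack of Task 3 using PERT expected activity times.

5 days

te_Task 1 = (2 + 4·6 + 10)/6 = 36/6 = 6
te_Task 2 = (3 + 4·5 + 13)/6 = 36/6 = 6
te_Task 3 = (1 + 4·4 + 13)/6 = 30/6 = 5
te_Task 4 = (1 + 4·2 + 9)/6 = 18/6 = 3
te_Task 5 = (10 + 4·13 + 22)/6 = 84/6 = 14
te_Task 6 = (6 + 4·9 + 18)/6 = 60/6 = 10
te_Task 7 = (1 + 4·6 + 11)/6 = 36/6 = 6
te_Task 8 = (9 + 4·10 + 11)/6 = 60/6 = 10
te_Task 9 = (5 + 4·11 + 17)/6 = 66/6 = 11

Forward pass:
ES_Task 1 = 0; EF_Task 1 = 6
ES_Task 2 = 0; EF_Task 2 = 6
ES_Task 3 = 0; EF_Task 3 = 5
ES_Task 4 = 6; EF_Task 4 = 6+3 = 9
ES_Task 5 = 6; EF_Task 5 = 6+14 = 20
ES_Task 6 = 5; EF_Task 6 = 5+10 = 15
ES_Task 7 = 9; EF_Task 7 = 9+6 = 15
ES_Task 8 = 9; EF_Task 8 = 9+10 = 19
ES_Task 9 = max(EF_Task 2=6, EF_Task 5=20, EF_Task 6=15, EF_Task 7=15, EF_Task 8=19) = 20; EF_Task 9 = 20+11 = 31
Expected project duration μ = 31 days. Critical path: Task 1 → Task 5 → Task 9.

Backward pass:
LF_Task 9 = 31; LS_Task 9 = 31−11 = 20
LF_Task 8 = LS_Task 9 = 20; LS_Task 8 = 20−10 = 10
LF_Task 7 = LS_Task 9 = 20; LS_Task 7 = 20−6 = 14
LF_Task 6 = LS_Task 9 = 20; LS_Task 6 = 20−10 = 10
LF_Task 5 = LS_Task 9 = 20; LS_Task 5 = 20−14 = 6
LF_Task 4 = min(LS_Task 7=14, LS_Task 8=10) = 10; LS_Task 4 = 10−3 = 7
LF_Task 3 = LS_Task 6 = 10; LS_Task 3 = 10−5 = 5
LF_Task 2 = LS_Task 9 = 20; LS_Task 2 = 20−6 = 14
LF_Task 1 = min(LS_Task 4=7, LS_Task 5=6) = 6; LS_Task 1 = 6−6 = 0
Slack_Task 3 = LS_Task 3 − ES_Task 3 = 5 − 0 = 5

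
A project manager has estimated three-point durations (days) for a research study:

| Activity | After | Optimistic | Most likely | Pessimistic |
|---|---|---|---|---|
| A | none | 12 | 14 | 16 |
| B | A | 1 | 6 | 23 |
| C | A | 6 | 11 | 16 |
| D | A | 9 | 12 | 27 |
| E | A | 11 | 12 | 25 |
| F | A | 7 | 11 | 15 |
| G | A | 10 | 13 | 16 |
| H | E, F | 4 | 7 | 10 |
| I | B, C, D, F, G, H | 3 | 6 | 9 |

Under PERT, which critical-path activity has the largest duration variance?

te_A = (12 + 4·14 + 16)/6 = 84/6 = 14; σ²_A = ((16−12)/6)² = 0.444
te_B = (1 + 4·6 + 23)/6 = 48/6 = 8; σ²_B = ((23−1)/6)² = 13.444
te_C = (6 + 4·11 + 16)/6 = 66/6 = 11; σ²_C = ((16−6)/6)² = 2.778
te_D = (9 + 4·12 + 27)/6 = 84/6 = 14; σ²_D = ((27−9)/6)² = 9.000
te_E = (11 + 4·12 + 25)/6 = 84/6 = 14; σ²_E = ((25−11)/6)² = 5.444
te_F = (7 + 4·11 + 15)/6 = 66/6 = 11; σ²_F = ((15−7)/6)² = 1.778
te_G = (10 + 4·13 + 16)/6 = 78/6 = 13; σ²_G = ((16−10)/6)² = 1.000
te_H = (4 + 4·7 + 10)/6 = 42/6 = 7; σ²_H = ((10−4)/6)² = 1.000
te_I = (3 + 4·6 + 9)/6 = 36/6 = 6; σ²_I = ((9−3)/6)² = 1.000

Forward pass:
ES_A = 0; EF_A = 14
ES_B = 14; EF_B = 14+8 = 22
ES_C = 14; EF_C = 14+11 = 25
ES_D = 14; EF_D = 14+14 = 28
ES_E = 14; EF_E = 14+14 = 28
ES_F = 14; EF_F = 14+11 = 25
ES_G = 14; EF_G = 14+13 = 27
ES_H = max(EF_E=28, EF_F=25) = 28; EF_H = 28+7 = 35
ES_I = max(EF_B=22, EF_C=25, EF_D=28, EF_F=25, EF_G=27, EF_H=35) = 35; EF_I = 35+6 = 41
Expected project duration μ = 41 days. Critical path: A → E → H → I.

Variances on critical path: σ²_A=0.444, σ²_E=5.444, σ²_H=1.000, σ²_I=1.000.
Largest is σ²_E = 5.444.

E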